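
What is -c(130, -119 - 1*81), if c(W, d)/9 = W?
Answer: -1170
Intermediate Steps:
c(W, d) = 9*W
-c(130, -119 - 1*81) = -9*130 = -1*1170 = -1170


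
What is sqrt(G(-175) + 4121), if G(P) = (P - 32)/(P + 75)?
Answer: sqrt(412307)/10 ≈ 64.211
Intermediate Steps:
G(P) = (-32 + P)/(75 + P)
sqrt(G(-175) + 4121) = sqrt((-32 - 175)/(75 - 175) + 4121) = sqrt(-207/(-100) + 4121) = sqrt(-1/100*(-207) + 4121) = sqrt(207/100 + 4121) = sqrt(412307/100) = sqrt(412307)/10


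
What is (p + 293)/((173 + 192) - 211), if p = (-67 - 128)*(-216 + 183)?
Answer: 3364/77 ≈ 43.688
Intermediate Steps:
p = 6435 (p = -195*(-33) = 6435)
(p + 293)/((173 + 192) - 211) = (6435 + 293)/((173 + 192) - 211) = 6728/(365 - 211) = 6728/154 = 6728*(1/154) = 3364/77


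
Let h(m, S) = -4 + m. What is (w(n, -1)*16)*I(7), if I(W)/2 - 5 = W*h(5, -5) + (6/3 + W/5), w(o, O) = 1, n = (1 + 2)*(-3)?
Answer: 2464/5 ≈ 492.80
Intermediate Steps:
n = -9 (n = 3*(-3) = -9)
I(W) = 14 + 12*W/5 (I(W) = 10 + 2*(W*(-4 + 5) + (6/3 + W/5)) = 10 + 2*(W*1 + (6*(⅓) + W*(⅕))) = 10 + 2*(W + (2 + W/5)) = 10 + 2*(2 + 6*W/5) = 10 + (4 + 12*W/5) = 14 + 12*W/5)
(w(n, -1)*16)*I(7) = (1*16)*(14 + (12/5)*7) = 16*(14 + 84/5) = 16*(154/5) = 2464/5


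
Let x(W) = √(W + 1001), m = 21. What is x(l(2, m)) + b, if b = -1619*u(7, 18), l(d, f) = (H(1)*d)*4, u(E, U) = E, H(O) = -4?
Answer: -11333 + √969 ≈ -11302.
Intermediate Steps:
l(d, f) = -16*d (l(d, f) = -4*d*4 = -16*d)
b = -11333 (b = -1619*7 = -11333)
x(W) = √(1001 + W)
x(l(2, m)) + b = √(1001 - 16*2) - 11333 = √(1001 - 32) - 11333 = √969 - 11333 = -11333 + √969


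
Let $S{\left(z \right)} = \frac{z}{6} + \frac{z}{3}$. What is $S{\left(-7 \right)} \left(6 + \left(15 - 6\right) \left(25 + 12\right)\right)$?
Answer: $- \frac{2373}{2} \approx -1186.5$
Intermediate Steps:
$S{\left(z \right)} = \frac{z}{2}$ ($S{\left(z \right)} = z \frac{1}{6} + z \frac{1}{3} = \frac{z}{6} + \frac{z}{3} = \frac{z}{2}$)
$S{\left(-7 \right)} \left(6 + \left(15 - 6\right) \left(25 + 12\right)\right) = \frac{1}{2} \left(-7\right) \left(6 + \left(15 - 6\right) \left(25 + 12\right)\right) = - \frac{7 \left(6 + 9 \cdot 37\right)}{2} = - \frac{7 \left(6 + 333\right)}{2} = \left(- \frac{7}{2}\right) 339 = - \frac{2373}{2}$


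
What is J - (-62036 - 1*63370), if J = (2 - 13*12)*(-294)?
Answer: 170682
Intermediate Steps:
J = 45276 (J = (2 - 156)*(-294) = -154*(-294) = 45276)
J - (-62036 - 1*63370) = 45276 - (-62036 - 1*63370) = 45276 - (-62036 - 63370) = 45276 - 1*(-125406) = 45276 + 125406 = 170682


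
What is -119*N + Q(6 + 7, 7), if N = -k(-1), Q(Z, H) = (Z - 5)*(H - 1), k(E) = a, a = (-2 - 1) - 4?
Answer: -785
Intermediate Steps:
a = -7 (a = -3 - 4 = -7)
k(E) = -7
Q(Z, H) = (-1 + H)*(-5 + Z) (Q(Z, H) = (-5 + Z)*(-1 + H) = (-1 + H)*(-5 + Z))
N = 7 (N = -1*(-7) = 7)
-119*N + Q(6 + 7, 7) = -119*7 + (5 - (6 + 7) - 5*7 + 7*(6 + 7)) = -833 + (5 - 1*13 - 35 + 7*13) = -833 + (5 - 13 - 35 + 91) = -833 + 48 = -785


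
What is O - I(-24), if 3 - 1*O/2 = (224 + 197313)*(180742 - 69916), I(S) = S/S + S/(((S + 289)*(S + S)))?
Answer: -23205769693071/530 ≈ -4.3784e+10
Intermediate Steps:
I(S) = 1 + 1/(2*(289 + S)) (I(S) = 1 + S/(((289 + S)*(2*S))) = 1 + S/((2*S*(289 + S))) = 1 + S*(1/(2*S*(289 + S))) = 1 + 1/(2*(289 + S)))
O = -43784471118 (O = 6 - 2*(224 + 197313)*(180742 - 69916) = 6 - 395074*110826 = 6 - 2*21892235562 = 6 - 43784471124 = -43784471118)
O - I(-24) = -43784471118 - (579/2 - 24)/(289 - 24) = -43784471118 - 531/(265*2) = -43784471118 - 1*531/530 = -43784471118 - 531/530 = -23205769693071/530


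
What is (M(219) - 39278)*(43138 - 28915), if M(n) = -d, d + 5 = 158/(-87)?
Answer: -16198067413/29 ≈ -5.5855e+8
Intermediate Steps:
d = -593/87 (d = -5 + 158/(-87) = -5 + 158*(-1/87) = -5 - 158/87 = -593/87 ≈ -6.8161)
M(n) = 593/87 (M(n) = -1*(-593/87) = 593/87)
(M(219) - 39278)*(43138 - 28915) = (593/87 - 39278)*(43138 - 28915) = -3416593/87*14223 = -16198067413/29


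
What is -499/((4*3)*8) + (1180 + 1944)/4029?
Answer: -190063/42976 ≈ -4.4225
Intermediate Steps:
-499/((4*3)*8) + (1180 + 1944)/4029 = -499/(12*8) + 3124*(1/4029) = -499/96 + 3124/4029 = -190063/42976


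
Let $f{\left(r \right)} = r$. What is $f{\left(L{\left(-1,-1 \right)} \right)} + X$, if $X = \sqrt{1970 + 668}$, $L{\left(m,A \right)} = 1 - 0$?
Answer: $1 + \sqrt{2638} \approx 52.361$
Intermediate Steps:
$L{\left(m,A \right)} = 1$ ($L{\left(m,A \right)} = 1 + 0 = 1$)
$X = \sqrt{2638} \approx 51.361$
$f{\left(L{\left(-1,-1 \right)} \right)} + X = 1 + \sqrt{2638}$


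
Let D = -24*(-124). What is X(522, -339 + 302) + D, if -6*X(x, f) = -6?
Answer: 2977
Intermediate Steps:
X(x, f) = 1 (X(x, f) = -⅙*(-6) = 1)
D = 2976
X(522, -339 + 302) + D = 1 + 2976 = 2977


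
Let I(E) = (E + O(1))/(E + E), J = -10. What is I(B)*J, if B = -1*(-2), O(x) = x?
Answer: -15/2 ≈ -7.5000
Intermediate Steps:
B = 2
I(E) = (1 + E)/(2*E) (I(E) = (E + 1)/(E + E) = (1 + E)/((2*E)) = (1 + E)*(1/(2*E)) = (1 + E)/(2*E))
I(B)*J = ((1/2)*(1 + 2)/2)*(-10) = ((1/2)*(1/2)*3)*(-10) = (3/4)*(-10) = -15/2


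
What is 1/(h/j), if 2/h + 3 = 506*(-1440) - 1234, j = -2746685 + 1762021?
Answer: 359341803164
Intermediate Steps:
j = -984664
h = -2/729877 (h = 2/(-3 + (506*(-1440) - 1234)) = 2/(-3 + (-728640 - 1234)) = 2/(-3 - 729874) = 2/(-729877) = 2*(-1/729877) = -2/729877 ≈ -2.7402e-6)
1/(h/j) = 1/(-2/729877/(-984664)) = 1/(-2/729877*(-1/984664)) = 1/(1/359341803164) = 359341803164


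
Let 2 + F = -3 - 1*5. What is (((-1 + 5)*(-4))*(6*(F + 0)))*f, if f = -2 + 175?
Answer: 166080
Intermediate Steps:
F = -10 (F = -2 + (-3 - 1*5) = -2 + (-3 - 5) = -2 - 8 = -10)
f = 173
(((-1 + 5)*(-4))*(6*(F + 0)))*f = (((-1 + 5)*(-4))*(6*(-10 + 0)))*173 = ((4*(-4))*(6*(-10)))*173 = -16*(-60)*173 = 960*173 = 166080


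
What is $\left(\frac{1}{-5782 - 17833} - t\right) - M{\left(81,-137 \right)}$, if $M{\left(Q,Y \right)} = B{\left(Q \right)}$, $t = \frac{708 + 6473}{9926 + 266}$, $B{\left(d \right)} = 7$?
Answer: $- \frac{1854378067}{240684080} \approx -7.7046$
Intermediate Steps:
$t = \frac{7181}{10192} \approx 0.70457$
$M{\left(Q,Y \right)} = 7$
$\left(\frac{1}{-5782 - 17833} - t\right) - M{\left(81,-137 \right)} = \left(\frac{1}{-5782 - 17833} - \frac{7181}{10192}\right) - 7 = \left(\frac{1}{-23615} - \frac{7181}{10192}\right) - 7 = \left(- \frac{1}{23615} - \frac{7181}{10192}\right) - 7 = - \frac{169589507}{240684080} - 7 = - \frac{1854378067}{240684080}$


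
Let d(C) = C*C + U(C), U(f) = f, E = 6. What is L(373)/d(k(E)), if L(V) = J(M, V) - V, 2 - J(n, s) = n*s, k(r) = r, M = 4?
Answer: -621/14 ≈ -44.357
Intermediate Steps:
J(n, s) = 2 - n*s
d(C) = C + C**2 (d(C) = C*C + C = C**2 + C = C + C**2)
L(V) = 2 - 5*V (L(V) = (2 - 1*4*V) - V = (2 - 4*V) - V = 2 - 5*V)
L(373)/d(k(E)) = (2 - 5*373)/((6*(1 + 6))) = (2 - 1865)/((6*7)) = -1863/42 = -1863*1/42 = -621/14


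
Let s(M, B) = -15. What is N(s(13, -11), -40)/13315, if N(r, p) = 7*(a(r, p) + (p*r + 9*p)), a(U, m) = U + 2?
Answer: 1589/13315 ≈ 0.11934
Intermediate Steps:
a(U, m) = 2 + U
N(r, p) = 14 + 7*r + 63*p + 7*p*r (N(r, p) = 7*((2 + r) + (p*r + 9*p)) = 7*((2 + r) + (9*p + p*r)) = 7*(2 + r + 9*p + p*r) = 14 + 7*r + 63*p + 7*p*r)
N(s(13, -11), -40)/13315 = (14 + 7*(-15) + 63*(-40) + 7*(-40)*(-15))/13315 = (14 - 105 - 2520 + 4200)*(1/13315) = 1589*(1/13315) = 1589/13315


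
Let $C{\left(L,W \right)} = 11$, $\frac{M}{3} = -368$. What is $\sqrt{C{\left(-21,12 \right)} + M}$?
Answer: $i \sqrt{1093} \approx 33.061 i$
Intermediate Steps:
$M = -1104$ ($M = 3 \left(-368\right) = -1104$)
$\sqrt{C{\left(-21,12 \right)} + M} = \sqrt{11 - 1104} = \sqrt{-1093} = i \sqrt{1093}$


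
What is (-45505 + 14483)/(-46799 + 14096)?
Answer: 31022/32703 ≈ 0.94860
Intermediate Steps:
(-45505 + 14483)/(-46799 + 14096) = -31022/(-32703) = -31022*(-1/32703) = 31022/32703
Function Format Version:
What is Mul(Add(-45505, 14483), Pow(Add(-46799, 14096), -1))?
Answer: Rational(31022, 32703) ≈ 0.94860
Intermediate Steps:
Mul(Add(-45505, 14483), Pow(Add(-46799, 14096), -1)) = Mul(-31022, Pow(-32703, -1)) = Mul(-31022, Rational(-1, 32703)) = Rational(31022, 32703)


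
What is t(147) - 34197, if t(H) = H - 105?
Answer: -34155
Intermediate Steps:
t(H) = -105 + H
t(147) - 34197 = (-105 + 147) - 34197 = 42 - 34197 = -34155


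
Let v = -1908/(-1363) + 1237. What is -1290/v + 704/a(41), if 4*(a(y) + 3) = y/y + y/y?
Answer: -2385409462/8439695 ≈ -282.64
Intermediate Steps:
a(y) = -5/2 (a(y) = -3 + (y/y + y/y)/4 = -3 + (1 + 1)/4 = -3 + (1/4)*2 = -3 + 1/2 = -5/2)
v = 1687939/1363 (v = -1908*(-1/1363) + 1237 = 1908/1363 + 1237 = 1687939/1363 ≈ 1238.4)
-1290/v + 704/a(41) = -1290/1687939/1363 + 704/(-5/2) = -1290*1363/1687939 + 704*(-2/5) = -1758270/1687939 - 1408/5 = -2385409462/8439695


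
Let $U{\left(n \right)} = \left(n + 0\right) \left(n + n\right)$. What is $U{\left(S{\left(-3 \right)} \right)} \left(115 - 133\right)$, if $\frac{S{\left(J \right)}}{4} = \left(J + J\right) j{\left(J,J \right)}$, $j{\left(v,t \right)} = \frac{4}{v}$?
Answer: $-36864$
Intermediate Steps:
$S{\left(J \right)} = 32$ ($S{\left(J \right)} = 4 \left(J + J\right) \frac{4}{J} = 4 \cdot 2 J \frac{4}{J} = 4 \cdot 8 = 32$)
$U{\left(n \right)} = 2 n^{2}$ ($U{\left(n \right)} = n 2 n = 2 n^{2}$)
$U{\left(S{\left(-3 \right)} \right)} \left(115 - 133\right) = 2 \cdot 32^{2} \left(115 - 133\right) = 2 \cdot 1024 \left(-18\right) = 2048 \left(-18\right) = -36864$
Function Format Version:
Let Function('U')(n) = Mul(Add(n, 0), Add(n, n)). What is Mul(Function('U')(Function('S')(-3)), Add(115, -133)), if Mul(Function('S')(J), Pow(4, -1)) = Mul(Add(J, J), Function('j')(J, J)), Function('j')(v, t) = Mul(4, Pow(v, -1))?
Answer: -36864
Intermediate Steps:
Function('S')(J) = 32 (Function('S')(J) = Mul(4, Mul(Add(J, J), Mul(4, Pow(J, -1)))) = Mul(4, Mul(Mul(2, J), Mul(4, Pow(J, -1)))) = Mul(4, 8) = 32)
Function('U')(n) = Mul(2, Pow(n, 2)) (Function('U')(n) = Mul(n, Mul(2, n)) = Mul(2, Pow(n, 2)))
Mul(Function('U')(Function('S')(-3)), Add(115, -133)) = Mul(Mul(2, Pow(32, 2)), Add(115, -133)) = Mul(Mul(2, 1024), -18) = Mul(2048, -18) = -36864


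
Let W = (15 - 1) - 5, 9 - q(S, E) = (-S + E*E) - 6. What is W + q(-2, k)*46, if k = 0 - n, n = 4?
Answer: -129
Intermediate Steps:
k = -4 (k = 0 - 1*4 = 0 - 4 = -4)
q(S, E) = 15 + S - E² (q(S, E) = 9 - ((-S + E*E) - 6) = 9 - ((-S + E²) - 6) = 9 - ((E² - S) - 6) = 9 - (-6 + E² - S) = 9 + (6 + S - E²) = 15 + S - E²)
W = 9 (W = 14 - 5 = 9)
W + q(-2, k)*46 = 9 + (15 - 2 - 1*(-4)²)*46 = 9 + (15 - 2 - 1*16)*46 = 9 + (15 - 2 - 16)*46 = 9 - 3*46 = 9 - 138 = -129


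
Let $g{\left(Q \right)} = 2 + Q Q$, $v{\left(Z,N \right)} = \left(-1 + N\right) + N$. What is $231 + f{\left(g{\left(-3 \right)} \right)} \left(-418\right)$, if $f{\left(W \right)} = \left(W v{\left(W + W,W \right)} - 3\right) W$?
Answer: $-1048113$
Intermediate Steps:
$v{\left(Z,N \right)} = -1 + 2 N$
$g{\left(Q \right)} = 2 + Q^{2}$
$f{\left(W \right)} = W \left(-3 + W \left(-1 + 2 W\right)\right)$ ($f{\left(W \right)} = \left(W \left(-1 + 2 W\right) - 3\right) W = \left(-3 + W \left(-1 + 2 W\right)\right) W = W \left(-3 + W \left(-1 + 2 W\right)\right)$)
$231 + f{\left(g{\left(-3 \right)} \right)} \left(-418\right) = 231 + \left(2 + \left(-3\right)^{2}\right) \left(-3 + \left(2 + \left(-3\right)^{2}\right) \left(-1 + 2 \left(2 + \left(-3\right)^{2}\right)\right)\right) \left(-418\right) = 231 + \left(2 + 9\right) \left(-3 + \left(2 + 9\right) \left(-1 + 2 \left(2 + 9\right)\right)\right) \left(-418\right) = 231 + 11 \left(-3 + 11 \left(-1 + 2 \cdot 11\right)\right) \left(-418\right) = 231 + 11 \left(-3 + 11 \left(-1 + 22\right)\right) \left(-418\right) = 231 + 11 \left(-3 + 11 \cdot 21\right) \left(-418\right) = 231 + 11 \left(-3 + 231\right) \left(-418\right) = 231 + 11 \cdot 228 \left(-418\right) = 231 + 2508 \left(-418\right) = 231 - 1048344 = -1048113$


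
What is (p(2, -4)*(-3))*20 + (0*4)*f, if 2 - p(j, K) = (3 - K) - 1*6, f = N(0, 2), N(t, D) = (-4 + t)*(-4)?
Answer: -60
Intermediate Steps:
N(t, D) = 16 - 4*t
f = 16 (f = 16 - 4*0 = 16 + 0 = 16)
p(j, K) = 5 + K (p(j, K) = 2 - ((3 - K) - 1*6) = 2 - ((3 - K) - 6) = 2 - (-3 - K) = 2 + (3 + K) = 5 + K)
(p(2, -4)*(-3))*20 + (0*4)*f = ((5 - 4)*(-3))*20 + (0*4)*16 = (1*(-3))*20 + 0*16 = -3*20 + 0 = -60 + 0 = -60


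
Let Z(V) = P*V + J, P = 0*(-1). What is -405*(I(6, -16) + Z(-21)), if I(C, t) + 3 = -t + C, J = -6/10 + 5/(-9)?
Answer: -7227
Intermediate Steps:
P = 0
J = -52/45 (J = -6*1/10 + 5*(-1/9) = -3/5 - 5/9 = -52/45 ≈ -1.1556)
I(C, t) = -3 + C - t (I(C, t) = -3 + (-t + C) = -3 + (C - t) = -3 + C - t)
Z(V) = -52/45 (Z(V) = 0*V - 52/45 = 0 - 52/45 = -52/45)
-405*(I(6, -16) + Z(-21)) = -405*((-3 + 6 - 1*(-16)) - 52/45) = -405*((-3 + 6 + 16) - 52/45) = -405*(19 - 52/45) = -405*803/45 = -7227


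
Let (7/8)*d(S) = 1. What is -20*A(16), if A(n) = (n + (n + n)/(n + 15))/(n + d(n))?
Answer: -616/31 ≈ -19.871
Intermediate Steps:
d(S) = 8/7 (d(S) = (8/7)*1 = 8/7)
A(n) = (n + 2*n/(15 + n))/(8/7 + n) (A(n) = (n + (n + n)/(n + 15))/(n + 8/7) = (n + (2*n)/(15 + n))/(8/7 + n) = (n + 2*n/(15 + n))/(8/7 + n))
-20*A(16) = -140*16*(17 + 16)/(120 + 7*16² + 113*16) = -140*16*33/(120 + 7*256 + 1808) = -140*16*33/(120 + 1792 + 1808) = -140*16*33/3720 = -20*154/155 = -616/31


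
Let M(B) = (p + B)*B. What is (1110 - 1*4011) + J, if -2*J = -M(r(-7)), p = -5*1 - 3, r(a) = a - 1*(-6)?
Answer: -5793/2 ≈ -2896.5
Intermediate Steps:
r(a) = 6 + a (r(a) = a + 6 = 6 + a)
p = -8 (p = -5 - 3 = -8)
M(B) = B*(-8 + B) (M(B) = (-8 + B)*B = B*(-8 + B))
J = 9/2 (J = -(-1)*(6 - 7)*(-8 + (6 - 7))/2 = -(-1)*(-(-8 - 1))/2 = -(-1)*(-1*(-9))/2 = -(-1)*9/2 = -½*(-9) = 9/2 ≈ 4.5000)
(1110 - 1*4011) + J = (1110 - 1*4011) + 9/2 = (1110 - 4011) + 9/2 = -2901 + 9/2 = -5793/2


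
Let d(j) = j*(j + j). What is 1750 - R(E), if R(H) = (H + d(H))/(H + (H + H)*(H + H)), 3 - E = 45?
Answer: 292167/167 ≈ 1749.5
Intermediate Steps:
E = -42 (E = 3 - 1*45 = 3 - 45 = -42)
d(j) = 2*j**2 (d(j) = j*(2*j) = 2*j**2)
R(H) = (H + 2*H**2)/(H + 4*H**2) (R(H) = (H + 2*H**2)/(H + (H + H)*(H + H)) = (H + 2*H**2)/(H + (2*H)*(2*H)) = (H + 2*H**2)/(H + 4*H**2))
1750 - R(E) = 1750 - (1 + 2*(-42))/(1 + 4*(-42)) = 1750 - (1 - 84)/(1 - 168) = 1750 - (-83)/(-167) = 1750 - (-1)*(-83)/167 = 1750 - 1*83/167 = 1750 - 83/167 = 292167/167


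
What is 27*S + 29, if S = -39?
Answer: -1024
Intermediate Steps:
27*S + 29 = 27*(-39) + 29 = -1053 + 29 = -1024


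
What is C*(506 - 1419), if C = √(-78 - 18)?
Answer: -3652*I*√6 ≈ -8945.5*I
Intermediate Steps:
C = 4*I*√6 (C = √(-96) = 4*I*√6 ≈ 9.798*I)
C*(506 - 1419) = (4*I*√6)*(506 - 1419) = (4*I*√6)*(-913) = -3652*I*√6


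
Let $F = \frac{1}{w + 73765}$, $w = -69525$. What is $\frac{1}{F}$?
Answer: $4240$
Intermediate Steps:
$F = \frac{1}{4240}$ ($F = \frac{1}{-69525 + 73765} = \frac{1}{4240} \approx 0.00023585$)
$\frac{1}{F} = \frac{1}{\frac{1}{4240}} = 4240$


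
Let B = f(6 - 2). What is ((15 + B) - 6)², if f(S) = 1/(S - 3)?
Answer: 100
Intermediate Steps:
f(S) = 1/(-3 + S)
B = 1 (B = 1/(-3 + (6 - 2)) = 1/(-3 + 4) = 1/1 = 1)
((15 + B) - 6)² = ((15 + 1) - 6)² = (16 - 6)² = 10² = 100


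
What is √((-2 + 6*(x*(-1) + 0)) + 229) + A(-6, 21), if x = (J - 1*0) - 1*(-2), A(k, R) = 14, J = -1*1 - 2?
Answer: 14 + √233 ≈ 29.264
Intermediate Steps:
J = -3 (J = -1 - 2 = -3)
x = -1 (x = (-3 - 1*0) - 1*(-2) = (-3 + 0) + 2 = -3 + 2 = -1)
√((-2 + 6*(x*(-1) + 0)) + 229) + A(-6, 21) = √((-2 + 6*(-1*(-1) + 0)) + 229) + 14 = √((-2 + 6*(1 + 0)) + 229) + 14 = √((-2 + 6*1) + 229) + 14 = √((-2 + 6) + 229) + 14 = √(4 + 229) + 14 = √233 + 14 = 14 + √233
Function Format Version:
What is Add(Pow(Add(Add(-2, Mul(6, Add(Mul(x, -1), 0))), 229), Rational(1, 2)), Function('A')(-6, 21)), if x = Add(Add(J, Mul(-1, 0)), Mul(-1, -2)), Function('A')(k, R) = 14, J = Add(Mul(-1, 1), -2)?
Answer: Add(14, Pow(233, Rational(1, 2))) ≈ 29.264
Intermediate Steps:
J = -3 (J = Add(-1, -2) = -3)
x = -1 (x = Add(Add(-3, Mul(-1, 0)), Mul(-1, -2)) = Add(Add(-3, 0), 2) = Add(-3, 2) = -1)
Add(Pow(Add(Add(-2, Mul(6, Add(Mul(x, -1), 0))), 229), Rational(1, 2)), Function('A')(-6, 21)) = Add(Pow(Add(Add(-2, Mul(6, Add(Mul(-1, -1), 0))), 229), Rational(1, 2)), 14) = Add(Pow(Add(Add(-2, Mul(6, Add(1, 0))), 229), Rational(1, 2)), 14) = Add(Pow(Add(Add(-2, Mul(6, 1)), 229), Rational(1, 2)), 14) = Add(Pow(Add(Add(-2, 6), 229), Rational(1, 2)), 14) = Add(Pow(Add(4, 229), Rational(1, 2)), 14) = Add(Pow(233, Rational(1, 2)), 14) = Add(14, Pow(233, Rational(1, 2)))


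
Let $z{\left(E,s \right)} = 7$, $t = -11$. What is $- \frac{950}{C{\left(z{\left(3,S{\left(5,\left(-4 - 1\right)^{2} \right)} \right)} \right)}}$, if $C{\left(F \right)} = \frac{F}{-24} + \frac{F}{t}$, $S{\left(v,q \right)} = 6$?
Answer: $\frac{50160}{49} \approx 1023.7$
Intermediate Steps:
$C{\left(F \right)} = - \frac{35 F}{264}$ ($C{\left(F \right)} = \frac{F}{-24} + \frac{F}{-11} = F \left(- \frac{1}{24}\right) + F \left(- \frac{1}{11}\right) = - \frac{F}{24} - \frac{F}{11} = - \frac{35 F}{264}$)
$- \frac{950}{C{\left(z{\left(3,S{\left(5,\left(-4 - 1\right)^{2} \right)} \right)} \right)}} = - \frac{950}{\left(- \frac{35}{264}\right) 7} = - \frac{950}{- \frac{245}{264}} = \left(-950\right) \left(- \frac{264}{245}\right) = \frac{50160}{49}$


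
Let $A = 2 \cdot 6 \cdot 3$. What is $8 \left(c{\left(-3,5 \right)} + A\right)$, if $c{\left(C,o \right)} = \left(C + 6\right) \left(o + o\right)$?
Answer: $528$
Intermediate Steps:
$c{\left(C,o \right)} = 2 o \left(6 + C\right)$ ($c{\left(C,o \right)} = \left(6 + C\right) 2 o = 2 o \left(6 + C\right)$)
$A = 36$ ($A = 12 \cdot 3 = 36$)
$8 \left(c{\left(-3,5 \right)} + A\right) = 8 \left(2 \cdot 5 \left(6 - 3\right) + 36\right) = 8 \left(2 \cdot 5 \cdot 3 + 36\right) = 8 \left(30 + 36\right) = 8 \cdot 66 = 528$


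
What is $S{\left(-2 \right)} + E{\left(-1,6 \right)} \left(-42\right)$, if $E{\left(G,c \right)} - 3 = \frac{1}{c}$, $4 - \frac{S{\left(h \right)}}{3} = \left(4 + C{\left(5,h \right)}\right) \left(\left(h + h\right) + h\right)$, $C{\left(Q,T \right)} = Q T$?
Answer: $-229$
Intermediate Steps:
$S{\left(h \right)} = 12 - 9 h \left(4 + 5 h\right)$ ($S{\left(h \right)} = 12 - 3 \left(4 + 5 h\right) \left(\left(h + h\right) + h\right) = 12 - 3 \left(4 + 5 h\right) \left(2 h + h\right) = 12 - 3 \left(4 + 5 h\right) 3 h = 12 - 3 \cdot 3 h \left(4 + 5 h\right) = 12 - 9 h \left(4 + 5 h\right)$)
$E{\left(G,c \right)} = 3 + \frac{1}{c}$
$S{\left(-2 \right)} + E{\left(-1,6 \right)} \left(-42\right) = \left(12 - 45 \left(-2\right)^{2} - -72\right) + \left(3 + \frac{1}{6}\right) \left(-42\right) = \left(12 - 180 + 72\right) + \left(3 + \frac{1}{6}\right) \left(-42\right) = \left(12 - 180 + 72\right) + \frac{19}{6} \left(-42\right) = -96 - 133 = -229$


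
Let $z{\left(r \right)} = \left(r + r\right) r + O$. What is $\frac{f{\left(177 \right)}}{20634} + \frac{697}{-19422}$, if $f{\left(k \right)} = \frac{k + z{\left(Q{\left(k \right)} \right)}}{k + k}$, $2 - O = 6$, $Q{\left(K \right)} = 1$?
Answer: $- \frac{282655169}{7881486444} \approx -0.035863$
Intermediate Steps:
$O = -4$ ($O = 2 - 6 = -4$)
$z{\left(r \right)} = -4 + 2 r^{2}$ ($z{\left(r \right)} = \left(r + r\right) r - 4 = 2 r r - 4 = 2 r^{2} - 4 = -4 + 2 r^{2}$)
$f{\left(k \right)} = \frac{-2 + k}{2 k}$ ($f{\left(k \right)} = \frac{k - \left(4 - 2 \cdot 1^{2}\right)}{k + k} = \frac{k + \left(-4 + 2 \cdot 1\right)}{2 k} = \left(k + \left(-4 + 2\right)\right) \frac{1}{2 k} = \left(k - 2\right) \frac{1}{2 k} = \left(-2 + k\right) \frac{1}{2 k} = \frac{-2 + k}{2 k}$)
$\frac{f{\left(177 \right)}}{20634} + \frac{697}{-19422} = \frac{\frac{1}{2} \cdot \frac{1}{177} \left(-2 + 177\right)}{20634} + \frac{697}{-19422} = \frac{1}{2} \cdot \frac{1}{177} \cdot 175 \cdot \frac{1}{20634} + 697 \left(- \frac{1}{19422}\right) = \frac{175}{354} \cdot \frac{1}{20634} - \frac{697}{19422} = \frac{175}{7304436} - \frac{697}{19422} = - \frac{282655169}{7881486444}$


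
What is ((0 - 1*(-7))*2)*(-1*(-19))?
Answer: 266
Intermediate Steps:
((0 - 1*(-7))*2)*(-1*(-19)) = ((0 + 7)*2)*19 = (7*2)*19 = 14*19 = 266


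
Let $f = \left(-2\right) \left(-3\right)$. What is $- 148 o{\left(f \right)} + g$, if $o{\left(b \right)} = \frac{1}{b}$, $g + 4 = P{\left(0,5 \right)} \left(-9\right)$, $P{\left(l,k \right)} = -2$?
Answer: $- \frac{32}{3} \approx -10.667$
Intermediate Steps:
$f = 6$
$g = 14$ ($g = -4 - -18 = -4 + 18 = 14$)
$- 148 o{\left(f \right)} + g = - \frac{148}{6} + 14 = \left(-148\right) \frac{1}{6} + 14 = - \frac{74}{3} + 14 = - \frac{32}{3}$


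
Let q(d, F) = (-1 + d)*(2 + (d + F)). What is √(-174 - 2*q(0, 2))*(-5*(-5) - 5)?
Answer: 20*I*√166 ≈ 257.68*I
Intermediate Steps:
q(d, F) = (-1 + d)*(2 + F + d) (q(d, F) = (-1 + d)*(2 + (F + d)) = (-1 + d)*(2 + F + d))
√(-174 - 2*q(0, 2))*(-5*(-5) - 5) = √(-174 - 2*(-2 + 0 + 0² - 1*2 + 2*0))*(-5*(-5) - 5) = √(-174 - 2*(-2 + 0 + 0 - 2 + 0))*(25 - 5) = √(-174 - 2*(-4))*20 = √(-174 + 8)*20 = √(-166)*20 = (I*√166)*20 = 20*I*√166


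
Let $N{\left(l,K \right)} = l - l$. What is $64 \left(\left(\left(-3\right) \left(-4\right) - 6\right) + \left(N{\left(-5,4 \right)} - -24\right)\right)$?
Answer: $1920$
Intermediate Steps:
$N{\left(l,K \right)} = 0$
$64 \left(\left(\left(-3\right) \left(-4\right) - 6\right) + \left(N{\left(-5,4 \right)} - -24\right)\right) = 64 \left(\left(\left(-3\right) \left(-4\right) - 6\right) + \left(0 - -24\right)\right) = 64 \left(\left(12 - 6\right) + \left(0 + 24\right)\right) = 64 \left(6 + 24\right) = 64 \cdot 30 = 1920$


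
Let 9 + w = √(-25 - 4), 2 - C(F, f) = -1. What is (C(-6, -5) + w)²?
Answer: (6 - I*√29)² ≈ 7.0 - 64.622*I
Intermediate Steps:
C(F, f) = 3 (C(F, f) = 2 - 1*(-1) = 2 + 1 = 3)
w = -9 + I*√29 (w = -9 + √(-25 - 4) = -9 + √(-29) = -9 + I*√29 ≈ -9.0 + 5.3852*I)
(C(-6, -5) + w)² = (3 + (-9 + I*√29))² = (-6 + I*√29)²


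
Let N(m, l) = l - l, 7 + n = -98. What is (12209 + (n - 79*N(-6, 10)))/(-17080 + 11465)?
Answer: -12104/5615 ≈ -2.1557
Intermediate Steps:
n = -105 (n = -7 - 98 = -105)
N(m, l) = 0
(12209 + (n - 79*N(-6, 10)))/(-17080 + 11465) = (12209 + (-105 - 79*0))/(-17080 + 11465) = (12209 + (-105 + 0))/(-5615) = (12209 - 105)*(-1/5615) = 12104*(-1/5615) = -12104/5615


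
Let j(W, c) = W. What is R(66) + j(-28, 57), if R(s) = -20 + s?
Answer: 18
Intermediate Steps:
R(66) + j(-28, 57) = (-20 + 66) - 28 = 46 - 28 = 18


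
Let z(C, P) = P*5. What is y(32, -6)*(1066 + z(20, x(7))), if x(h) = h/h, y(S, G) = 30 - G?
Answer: 38556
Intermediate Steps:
x(h) = 1
z(C, P) = 5*P
y(32, -6)*(1066 + z(20, x(7))) = (30 - 1*(-6))*(1066 + 5*1) = (30 + 6)*(1066 + 5) = 36*1071 = 38556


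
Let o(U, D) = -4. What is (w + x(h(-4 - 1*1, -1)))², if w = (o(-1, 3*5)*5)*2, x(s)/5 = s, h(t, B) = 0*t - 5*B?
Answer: 225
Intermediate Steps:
h(t, B) = -5*B (h(t, B) = 0 - 5*B = -5*B)
x(s) = 5*s
w = -40 (w = -4*5*2 = -20*2 = -40)
(w + x(h(-4 - 1*1, -1)))² = (-40 + 5*(-5*(-1)))² = (-40 + 5*5)² = (-40 + 25)² = (-15)² = 225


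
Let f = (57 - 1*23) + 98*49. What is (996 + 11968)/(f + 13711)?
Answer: 12964/18547 ≈ 0.69898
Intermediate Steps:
f = 4836 (f = (57 - 23) + 4802 = 34 + 4802 = 4836)
(996 + 11968)/(f + 13711) = (996 + 11968)/(4836 + 13711) = 12964/18547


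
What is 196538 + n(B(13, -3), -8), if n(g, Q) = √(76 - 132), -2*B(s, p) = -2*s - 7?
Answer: 196538 + 2*I*√14 ≈ 1.9654e+5 + 7.4833*I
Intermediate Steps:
B(s, p) = 7/2 + s (B(s, p) = -(-2*s - 7)/2 = -(-7 - 2*s)/2 = 7/2 + s)
n(g, Q) = 2*I*√14 (n(g, Q) = √(-56) = 2*I*√14)
196538 + n(B(13, -3), -8) = 196538 + 2*I*√14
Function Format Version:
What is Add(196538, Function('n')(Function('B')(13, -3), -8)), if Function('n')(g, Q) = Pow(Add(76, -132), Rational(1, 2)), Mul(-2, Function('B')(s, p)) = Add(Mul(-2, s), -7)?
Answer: Add(196538, Mul(2, I, Pow(14, Rational(1, 2)))) ≈ Add(1.9654e+5, Mul(7.4833, I))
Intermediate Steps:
Function('B')(s, p) = Add(Rational(7, 2), s) (Function('B')(s, p) = Mul(Rational(-1, 2), Add(Mul(-2, s), -7)) = Mul(Rational(-1, 2), Add(-7, Mul(-2, s))) = Add(Rational(7, 2), s))
Function('n')(g, Q) = Mul(2, I, Pow(14, Rational(1, 2))) (Function('n')(g, Q) = Pow(-56, Rational(1, 2)) = Mul(2, I, Pow(14, Rational(1, 2))))
Add(196538, Function('n')(Function('B')(13, -3), -8)) = Add(196538, Mul(2, I, Pow(14, Rational(1, 2))))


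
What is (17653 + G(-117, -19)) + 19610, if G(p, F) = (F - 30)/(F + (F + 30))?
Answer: 298153/8 ≈ 37269.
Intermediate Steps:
G(p, F) = (-30 + F)/(30 + 2*F) (G(p, F) = (-30 + F)/(F + (30 + F)) = (-30 + F)/(30 + 2*F))
(17653 + G(-117, -19)) + 19610 = (17653 + (-30 - 19)/(2*(15 - 19))) + 19610 = (17653 + (1/2)*(-49)/(-4)) + 19610 = (17653 + (1/2)*(-1/4)*(-49)) + 19610 = (17653 + 49/8) + 19610 = 141273/8 + 19610 = 298153/8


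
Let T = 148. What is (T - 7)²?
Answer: 19881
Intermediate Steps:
(T - 7)² = (148 - 7)² = 141² = 19881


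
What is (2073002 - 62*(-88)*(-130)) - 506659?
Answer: 857063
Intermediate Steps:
(2073002 - 62*(-88)*(-130)) - 506659 = (2073002 + 5456*(-130)) - 506659 = (2073002 - 709280) - 506659 = 1363722 - 506659 = 857063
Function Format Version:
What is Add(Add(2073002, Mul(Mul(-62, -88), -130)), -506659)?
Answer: 857063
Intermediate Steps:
Add(Add(2073002, Mul(Mul(-62, -88), -130)), -506659) = Add(Add(2073002, Mul(5456, -130)), -506659) = Add(Add(2073002, -709280), -506659) = Add(1363722, -506659) = 857063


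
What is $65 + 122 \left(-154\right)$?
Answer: $-18723$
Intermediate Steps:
$65 + 122 \left(-154\right) = 65 - 18788 = -18723$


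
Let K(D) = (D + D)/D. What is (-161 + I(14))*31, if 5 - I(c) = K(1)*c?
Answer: -5704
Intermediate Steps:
K(D) = 2 (K(D) = (2*D)/D = 2)
I(c) = 5 - 2*c
(-161 + I(14))*31 = (-161 + (5 - 2*14))*31 = (-161 + (5 - 28))*31 = (-161 - 23)*31 = -184*31 = -5704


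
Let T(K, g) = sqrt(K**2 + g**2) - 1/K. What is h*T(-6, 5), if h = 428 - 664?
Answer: -118/3 - 236*sqrt(61) ≈ -1882.6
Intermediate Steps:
h = -236
h*T(-6, 5) = -236*(sqrt((-6)**2 + 5**2) - 1/(-6)) = -236*(sqrt(36 + 25) - 1*(-1/6)) = -236*(sqrt(61) + 1/6) = -236*(1/6 + sqrt(61)) = -118/3 - 236*sqrt(61)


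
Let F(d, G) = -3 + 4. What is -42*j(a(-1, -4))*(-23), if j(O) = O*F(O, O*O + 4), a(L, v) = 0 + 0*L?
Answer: 0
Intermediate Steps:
F(d, G) = 1
a(L, v) = 0 (a(L, v) = 0 + 0 = 0)
j(O) = O (j(O) = O*1 = O)
-42*j(a(-1, -4))*(-23) = -42*0*(-23) = 0*(-23) = 0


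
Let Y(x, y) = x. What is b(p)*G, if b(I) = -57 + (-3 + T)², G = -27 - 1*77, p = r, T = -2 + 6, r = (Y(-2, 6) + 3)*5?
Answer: 5824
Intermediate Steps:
r = 5 (r = (-2 + 3)*5 = 1*5 = 5)
T = 4
p = 5
G = -104 (G = -27 - 77 = -104)
b(I) = -56 (b(I) = -57 + (-3 + 4)² = -57 + 1² = -57 + 1 = -56)
b(p)*G = -56*(-104) = 5824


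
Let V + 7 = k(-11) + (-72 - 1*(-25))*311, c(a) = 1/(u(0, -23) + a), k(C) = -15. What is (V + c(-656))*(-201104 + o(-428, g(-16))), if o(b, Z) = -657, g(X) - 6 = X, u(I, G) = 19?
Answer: 268775743212/91 ≈ 2.9536e+9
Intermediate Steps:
g(X) = 6 + X
c(a) = 1/(19 + a)
V = -14639 (V = -7 + (-15 + (-72 - 1*(-25))*311) = -7 + (-15 + (-72 + 25)*311) = -7 + (-15 - 47*311) = -7 + (-15 - 14617) = -7 - 14632 = -14639)
(V + c(-656))*(-201104 + o(-428, g(-16))) = (-14639 + 1/(19 - 656))*(-201104 - 657) = (-14639 + 1/(-637))*(-201761) = (-14639 - 1/637)*(-201761) = -9325044/637*(-201761) = 268775743212/91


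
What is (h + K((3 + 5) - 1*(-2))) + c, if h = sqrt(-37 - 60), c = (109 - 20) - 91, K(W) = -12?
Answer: -14 + I*sqrt(97) ≈ -14.0 + 9.8489*I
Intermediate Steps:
c = -2 (c = 89 - 91 = -2)
h = I*sqrt(97) (h = sqrt(-97) = I*sqrt(97) ≈ 9.8489*I)
(h + K((3 + 5) - 1*(-2))) + c = (I*sqrt(97) - 12) - 2 = (-12 + I*sqrt(97)) - 2 = -14 + I*sqrt(97)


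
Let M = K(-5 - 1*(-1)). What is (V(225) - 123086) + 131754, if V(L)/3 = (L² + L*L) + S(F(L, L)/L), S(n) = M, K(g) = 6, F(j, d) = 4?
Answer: 312436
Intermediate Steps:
M = 6
S(n) = 6
V(L) = 18 + 6*L² (V(L) = 3*((L² + L*L) + 6) = 3*((L² + L²) + 6) = 3*(2*L² + 6) = 3*(6 + 2*L²) = 18 + 6*L²)
(V(225) - 123086) + 131754 = ((18 + 6*225²) - 123086) + 131754 = ((18 + 6*50625) - 123086) + 131754 = ((18 + 303750) - 123086) + 131754 = (303768 - 123086) + 131754 = 180682 + 131754 = 312436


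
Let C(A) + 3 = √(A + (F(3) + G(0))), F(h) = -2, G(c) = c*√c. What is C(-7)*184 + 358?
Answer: -194 + 552*I ≈ -194.0 + 552.0*I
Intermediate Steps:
G(c) = c^(3/2)
C(A) = -3 + √(-2 + A) (C(A) = -3 + √(A + (-2 + 0^(3/2))) = -3 + √(A + (-2 + 0)) = -3 + √(A - 2) = -3 + √(-2 + A))
C(-7)*184 + 358 = (-3 + √(-2 - 7))*184 + 358 = (-3 + √(-9))*184 + 358 = (-3 + 3*I)*184 + 358 = (-552 + 552*I) + 358 = -194 + 552*I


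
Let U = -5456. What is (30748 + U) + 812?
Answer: 26104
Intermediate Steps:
(30748 + U) + 812 = (30748 - 5456) + 812 = 25292 + 812 = 26104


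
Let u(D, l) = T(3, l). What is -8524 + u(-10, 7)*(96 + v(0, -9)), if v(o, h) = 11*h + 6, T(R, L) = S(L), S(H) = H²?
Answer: -8377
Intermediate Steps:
T(R, L) = L²
u(D, l) = l²
v(o, h) = 6 + 11*h
-8524 + u(-10, 7)*(96 + v(0, -9)) = -8524 + 7²*(96 + (6 + 11*(-9))) = -8524 + 49*(96 + (6 - 99)) = -8524 + 49*(96 - 93) = -8524 + 49*3 = -8524 + 147 = -8377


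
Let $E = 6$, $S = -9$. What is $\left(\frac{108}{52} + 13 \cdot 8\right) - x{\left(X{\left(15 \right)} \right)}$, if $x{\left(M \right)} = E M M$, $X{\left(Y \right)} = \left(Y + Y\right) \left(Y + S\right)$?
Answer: $- \frac{2525821}{13} \approx -1.9429 \cdot 10^{5}$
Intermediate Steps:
$X{\left(Y \right)} = 2 Y \left(-9 + Y\right)$ ($X{\left(Y \right)} = \left(Y + Y\right) \left(Y - 9\right) = 2 Y \left(-9 + Y\right)$)
$x{\left(M \right)} = 6 M^{2}$ ($x{\left(M \right)} = 6 M M = 6 M^{2}$)
$\left(\frac{108}{52} + 13 \cdot 8\right) - x{\left(X{\left(15 \right)} \right)} = \left(\frac{108}{52} + 13 \cdot 8\right) - 6 \left(2 \cdot 15 \left(-9 + 15\right)\right)^{2} = \left(108 \cdot \frac{1}{52} + 104\right) - 6 \left(2 \cdot 15 \cdot 6\right)^{2} = \left(\frac{27}{13} + 104\right) - 6 \cdot 180^{2} = \frac{1379}{13} - 6 \cdot 32400 = \frac{1379}{13} - 194400 = - \frac{2525821}{13}$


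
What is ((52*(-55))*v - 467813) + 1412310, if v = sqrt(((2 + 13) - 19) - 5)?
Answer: 944497 - 8580*I ≈ 9.445e+5 - 8580.0*I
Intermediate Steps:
v = 3*I (v = sqrt((15 - 19) - 5) = sqrt(-4 - 5) = sqrt(-9) = 3*I ≈ 3.0*I)
((52*(-55))*v - 467813) + 1412310 = ((52*(-55))*(3*I) - 467813) + 1412310 = (-8580*I - 467813) + 1412310 = (-467813 - 8580*I) + 1412310 = 944497 - 8580*I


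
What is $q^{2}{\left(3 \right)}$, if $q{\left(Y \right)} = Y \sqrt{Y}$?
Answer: $27$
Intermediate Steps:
$q{\left(Y \right)} = Y^{\frac{3}{2}}$
$q^{2}{\left(3 \right)} = \left(3^{\frac{3}{2}}\right)^{2} = \left(3 \sqrt{3}\right)^{2} = 27$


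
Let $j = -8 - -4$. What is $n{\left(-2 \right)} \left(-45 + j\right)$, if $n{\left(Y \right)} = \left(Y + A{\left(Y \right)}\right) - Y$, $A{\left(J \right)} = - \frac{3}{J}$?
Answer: $- \frac{147}{2} \approx -73.5$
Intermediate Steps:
$j = -4$ ($j = -8 + 4 = -4$)
$n{\left(Y \right)} = - \frac{3}{Y}$ ($n{\left(Y \right)} = \left(Y - \frac{3}{Y}\right) - Y = - \frac{3}{Y}$)
$n{\left(-2 \right)} \left(-45 + j\right) = - \frac{3}{-2} \left(-45 - 4\right) = \left(-3\right) \left(- \frac{1}{2}\right) \left(-49\right) = \frac{3}{2} \left(-49\right) = - \frac{147}{2}$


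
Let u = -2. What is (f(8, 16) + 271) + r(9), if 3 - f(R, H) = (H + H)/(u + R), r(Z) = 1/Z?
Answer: 2419/9 ≈ 268.78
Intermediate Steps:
f(R, H) = 3 - 2*H/(-2 + R) (f(R, H) = 3 - (H + H)/(-2 + R) = 3 - 2*H/(-2 + R))
(f(8, 16) + 271) + r(9) = ((-6 - 2*16 + 3*8)/(-2 + 8) + 271) + 1/9 = ((-6 - 32 + 24)/6 + 271) + ⅑ = ((⅙)*(-14) + 271) + ⅑ = (-7/3 + 271) + ⅑ = 806/3 + ⅑ = 2419/9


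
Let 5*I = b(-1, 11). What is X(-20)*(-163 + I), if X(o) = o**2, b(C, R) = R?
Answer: -64320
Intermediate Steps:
I = 11/5 (I = (1/5)*11 = 11/5 ≈ 2.2000)
X(-20)*(-163 + I) = (-20)**2*(-163 + 11/5) = 400*(-804/5) = -64320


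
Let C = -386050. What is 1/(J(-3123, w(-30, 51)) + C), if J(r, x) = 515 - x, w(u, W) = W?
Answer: -1/385586 ≈ -2.5935e-6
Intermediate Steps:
1/(J(-3123, w(-30, 51)) + C) = 1/((515 - 1*51) - 386050) = 1/((515 - 51) - 386050) = 1/(464 - 386050) = 1/(-385586) = -1/385586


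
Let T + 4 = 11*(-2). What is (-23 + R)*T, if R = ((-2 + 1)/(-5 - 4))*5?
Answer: 5252/9 ≈ 583.56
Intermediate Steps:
T = -26 (T = -4 + 11*(-2) = -4 - 22 = -26)
R = 5/9 (R = -1/(-9)*5 = -1*(-⅑)*5 = (⅑)*5 = 5/9 ≈ 0.55556)
(-23 + R)*T = (-23 + 5/9)*(-26) = -202/9*(-26) = 5252/9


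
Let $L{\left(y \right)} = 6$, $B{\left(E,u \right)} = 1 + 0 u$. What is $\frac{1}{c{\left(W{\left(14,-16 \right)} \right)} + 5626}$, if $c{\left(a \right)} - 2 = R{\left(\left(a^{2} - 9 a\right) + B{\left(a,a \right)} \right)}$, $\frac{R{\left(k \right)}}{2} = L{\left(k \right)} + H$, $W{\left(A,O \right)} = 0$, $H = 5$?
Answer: $\frac{1}{5650} \approx 0.00017699$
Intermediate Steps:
$B{\left(E,u \right)} = 1$ ($B{\left(E,u \right)} = 1 + 0 = 1$)
$R{\left(k \right)} = 22$ ($R{\left(k \right)} = 2 \left(6 + 5\right) = 2 \cdot 11 = 22$)
$c{\left(a \right)} = 24$ ($c{\left(a \right)} = 2 + 22 = 24$)
$\frac{1}{c{\left(W{\left(14,-16 \right)} \right)} + 5626} = \frac{1}{24 + 5626} = \frac{1}{5650}$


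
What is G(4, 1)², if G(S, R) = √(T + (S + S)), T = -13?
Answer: -5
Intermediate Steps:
G(S, R) = √(-13 + 2*S) (G(S, R) = √(-13 + (S + S)) = √(-13 + 2*S))
G(4, 1)² = (√(-13 + 2*4))² = (√(-13 + 8))² = (√(-5))² = (I*√5)² = -5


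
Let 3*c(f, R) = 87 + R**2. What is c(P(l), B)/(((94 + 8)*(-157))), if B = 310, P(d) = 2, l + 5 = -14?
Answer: -96187/48042 ≈ -2.0021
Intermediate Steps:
l = -19 (l = -5 - 14 = -19)
c(f, R) = 29 + R**2/3 (c(f, R) = (87 + R**2)/3 = 29 + R**2/3)
c(P(l), B)/(((94 + 8)*(-157))) = (29 + (1/3)*310**2)/(((94 + 8)*(-157))) = (29 + (1/3)*96100)/((102*(-157))) = (29 + 96100/3)/(-16014) = (96187/3)*(-1/16014) = -96187/48042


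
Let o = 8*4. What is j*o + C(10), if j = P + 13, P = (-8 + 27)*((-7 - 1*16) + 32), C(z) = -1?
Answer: 5887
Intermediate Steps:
o = 32
P = 171 (P = 19*((-7 - 16) + 32) = 19*(-23 + 32) = 19*9 = 171)
j = 184 (j = 171 + 13 = 184)
j*o + C(10) = 184*32 - 1 = 5888 - 1 = 5887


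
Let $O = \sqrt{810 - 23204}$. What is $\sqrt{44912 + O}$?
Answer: $\sqrt{44912 + i \sqrt{22394}} \approx 211.92 + 0.3531 i$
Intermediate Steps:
$O = i \sqrt{22394}$ ($O = \sqrt{-22394} = i \sqrt{22394} \approx 149.65 i$)
$\sqrt{44912 + O} = \sqrt{44912 + i \sqrt{22394}}$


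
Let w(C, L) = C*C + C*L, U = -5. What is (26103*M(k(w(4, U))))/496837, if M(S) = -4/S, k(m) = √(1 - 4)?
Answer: 3164*I*√3/45167 ≈ 0.12133*I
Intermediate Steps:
w(C, L) = C² + C*L
k(m) = I*√3 (k(m) = √(-3) = I*√3)
(26103*M(k(w(4, U))))/496837 = (26103*(-4*(-I*√3/3)))/496837 = (26103*(-(-4)*I*√3/3))*(1/496837) = (26103*(4*I*√3/3))*(1/496837) = (34804*I*√3)*(1/496837) = 3164*I*√3/45167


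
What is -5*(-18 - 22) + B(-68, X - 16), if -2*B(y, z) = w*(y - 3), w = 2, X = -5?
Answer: 271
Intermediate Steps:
B(y, z) = 3 - y (B(y, z) = -(y - 3) = -(-3 + y) = -(-6 + 2*y)/2 = 3 - y)
-5*(-18 - 22) + B(-68, X - 16) = -5*(-18 - 22) + (3 - 1*(-68)) = -5*(-40) + (3 + 68) = 200 + 71 = 271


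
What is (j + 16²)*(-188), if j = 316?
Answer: -107536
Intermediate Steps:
(j + 16²)*(-188) = (316 + 16²)*(-188) = (316 + 256)*(-188) = 572*(-188) = -107536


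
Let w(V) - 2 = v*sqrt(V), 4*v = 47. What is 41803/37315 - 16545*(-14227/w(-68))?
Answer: 1377821845857/27487985 - 7375419070*I*sqrt(17)/12523 ≈ 50125.0 - 2.4283e+6*I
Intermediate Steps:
v = 47/4 (v = (1/4)*47 = 47/4 ≈ 11.750)
w(V) = 2 + 47*sqrt(V)/4
41803/37315 - 16545*(-14227/w(-68)) = 41803/37315 - 16545*(-14227/(2 + 47*sqrt(-68)/4)) = 41803*(1/37315) - 16545*(-14227/(2 + 47*(2*I*sqrt(17))/4)) = 2459/2195 - 16545*(-14227/(2 + 47*I*sqrt(17)/2)) = 2459/2195 - 16545/(-2/14227 - 47*I*sqrt(17)/28454)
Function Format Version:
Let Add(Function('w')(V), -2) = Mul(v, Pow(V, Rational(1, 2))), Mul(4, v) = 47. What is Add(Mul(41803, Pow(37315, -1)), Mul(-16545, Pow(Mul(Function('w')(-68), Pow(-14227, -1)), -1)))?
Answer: Add(Rational(1377821845857, 27487985), Mul(Rational(-7375419070, 12523), I, Pow(17, Rational(1, 2)))) ≈ Add(50125., Mul(-2.4283e+6, I))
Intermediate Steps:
v = Rational(47, 4) (v = Mul(Rational(1, 4), 47) = Rational(47, 4) ≈ 11.750)
Function('w')(V) = Add(2, Mul(Rational(47, 4), Pow(V, Rational(1, 2))))
Add(Mul(41803, Pow(37315, -1)), Mul(-16545, Pow(Mul(Function('w')(-68), Pow(-14227, -1)), -1))) = Add(Mul(41803, Pow(37315, -1)), Mul(-16545, Pow(Mul(Add(2, Mul(Rational(47, 4), Pow(-68, Rational(1, 2)))), Pow(-14227, -1)), -1))) = Add(Mul(41803, Rational(1, 37315)), Mul(-16545, Pow(Mul(Add(2, Mul(Rational(47, 4), Mul(2, I, Pow(17, Rational(1, 2))))), Rational(-1, 14227)), -1))) = Add(Rational(2459, 2195), Mul(-16545, Pow(Mul(Add(2, Mul(Rational(47, 2), I, Pow(17, Rational(1, 2)))), Rational(-1, 14227)), -1))) = Add(Rational(2459, 2195), Mul(-16545, Pow(Add(Rational(-2, 14227), Mul(Rational(-47, 28454), I, Pow(17, Rational(1, 2)))), -1)))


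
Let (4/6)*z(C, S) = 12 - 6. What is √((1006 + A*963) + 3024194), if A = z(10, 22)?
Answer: √3033867 ≈ 1741.8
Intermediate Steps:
z(C, S) = 9 (z(C, S) = 3*(12 - 6)/2 = (3/2)*6 = 9)
A = 9
√((1006 + A*963) + 3024194) = √((1006 + 9*963) + 3024194) = √((1006 + 8667) + 3024194) = √(9673 + 3024194) = √3033867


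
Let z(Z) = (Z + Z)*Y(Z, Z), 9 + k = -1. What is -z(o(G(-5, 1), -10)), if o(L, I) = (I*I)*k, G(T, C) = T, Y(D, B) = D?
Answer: -2000000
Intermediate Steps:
k = -10 (k = -9 - 1 = -10)
o(L, I) = -10*I² (o(L, I) = (I*I)*(-10) = I²*(-10) = -10*I²)
z(Z) = 2*Z² (z(Z) = (Z + Z)*Z = (2*Z)*Z = 2*Z²)
-z(o(G(-5, 1), -10)) = -2*(-10*(-10)²)² = -2*(-10*100)² = -2*(-1000)² = -2*1000000 = -1*2000000 = -2000000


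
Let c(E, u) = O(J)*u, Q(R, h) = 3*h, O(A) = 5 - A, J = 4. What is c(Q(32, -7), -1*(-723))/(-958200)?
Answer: -241/319400 ≈ -0.00075454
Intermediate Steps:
c(E, u) = u (c(E, u) = (5 - 1*4)*u = (5 - 4)*u = 1*u = u)
c(Q(32, -7), -1*(-723))/(-958200) = -1*(-723)/(-958200) = 723*(-1/958200) = -241/319400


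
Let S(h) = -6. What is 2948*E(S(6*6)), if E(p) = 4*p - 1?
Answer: -73700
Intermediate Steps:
E(p) = -1 + 4*p
2948*E(S(6*6)) = 2948*(-1 + 4*(-6)) = 2948*(-1 - 24) = 2948*(-25) = -73700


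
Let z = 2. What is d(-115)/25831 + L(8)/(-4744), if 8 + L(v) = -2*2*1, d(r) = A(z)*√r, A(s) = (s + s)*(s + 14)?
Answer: 3/1186 + 64*I*√115/25831 ≈ 0.0025295 + 0.02657*I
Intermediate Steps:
A(s) = 2*s*(14 + s) (A(s) = (2*s)*(14 + s) = 2*s*(14 + s))
d(r) = 64*√r (d(r) = (2*2*(14 + 2))*√r = (2*2*16)*√r = 64*√r)
L(v) = -12 (L(v) = -8 - 2*2*1 = -8 - 4*1 = -8 - 4 = -12)
d(-115)/25831 + L(8)/(-4744) = (64*√(-115))/25831 - 12/(-4744) = (64*(I*√115))*(1/25831) - 12*(-1/4744) = (64*I*√115)*(1/25831) + 3/1186 = 64*I*√115/25831 + 3/1186 = 3/1186 + 64*I*√115/25831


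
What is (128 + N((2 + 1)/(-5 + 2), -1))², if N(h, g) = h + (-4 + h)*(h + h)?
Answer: 18769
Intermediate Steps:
N(h, g) = h + 2*h*(-4 + h) (N(h, g) = h + (-4 + h)*(2*h) = h + 2*h*(-4 + h))
(128 + N((2 + 1)/(-5 + 2), -1))² = (128 + ((2 + 1)/(-5 + 2))*(-7 + 2*((2 + 1)/(-5 + 2))))² = (128 + (3/(-3))*(-7 + 2*(3/(-3))))² = (128 + (3*(-⅓))*(-7 + 2*(3*(-⅓))))² = (128 - (-7 + 2*(-1)))² = (128 - (-7 - 2))² = (128 - 1*(-9))² = (128 + 9)² = 137² = 18769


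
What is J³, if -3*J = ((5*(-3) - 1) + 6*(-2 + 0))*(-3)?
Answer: -21952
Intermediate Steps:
J = -28 (J = -((5*(-3) - 1) + 6*(-2 + 0))*(-3)/3 = -((-15 - 1) + 6*(-2))*(-3)/3 = -(-16 - 12)*(-3)/3 = -(-28)*(-3)/3 = -⅓*84 = -28)
J³ = (-28)³ = -21952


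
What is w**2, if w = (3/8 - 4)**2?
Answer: 707281/4096 ≈ 172.68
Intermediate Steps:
w = 841/64 (w = (3*(1/8) - 4)**2 = (3/8 - 4)**2 = (-29/8)**2 = 841/64 ≈ 13.141)
w**2 = (841/64)**2 = 707281/4096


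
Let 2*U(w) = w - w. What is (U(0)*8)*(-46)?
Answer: 0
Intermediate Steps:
U(w) = 0 (U(w) = (w - w)/2 = (½)*0 = 0)
(U(0)*8)*(-46) = (0*8)*(-46) = 0*(-46) = 0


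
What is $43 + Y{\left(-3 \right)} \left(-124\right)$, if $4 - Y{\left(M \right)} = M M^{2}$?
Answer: $-3801$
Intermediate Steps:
$Y{\left(M \right)} = 4 - M^{3}$ ($Y{\left(M \right)} = 4 - M M^{2} = 4 - M^{3}$)
$43 + Y{\left(-3 \right)} \left(-124\right) = 43 + \left(4 - \left(-3\right)^{3}\right) \left(-124\right) = 43 + \left(4 - -27\right) \left(-124\right) = 43 + \left(4 + 27\right) \left(-124\right) = 43 + 31 \left(-124\right) = 43 - 3844 = -3801$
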